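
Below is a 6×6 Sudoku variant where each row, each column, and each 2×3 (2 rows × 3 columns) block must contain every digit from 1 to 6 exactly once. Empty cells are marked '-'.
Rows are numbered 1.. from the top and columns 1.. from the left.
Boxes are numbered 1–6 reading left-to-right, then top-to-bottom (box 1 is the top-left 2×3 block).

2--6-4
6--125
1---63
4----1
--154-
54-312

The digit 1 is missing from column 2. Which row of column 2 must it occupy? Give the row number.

1

Consider where 1 can go in column 2.
row 2, column 2 is out (row 2 already has a 1).
row 3, column 2 is out (row 3 already has a 1).
row 4, column 2 is out (row 4 already has a 1).
row 5, column 2 is out (row 5 already has a 1).
So the only cell in column 2 that can hold 1 is row 1, column 2.
That is row 1.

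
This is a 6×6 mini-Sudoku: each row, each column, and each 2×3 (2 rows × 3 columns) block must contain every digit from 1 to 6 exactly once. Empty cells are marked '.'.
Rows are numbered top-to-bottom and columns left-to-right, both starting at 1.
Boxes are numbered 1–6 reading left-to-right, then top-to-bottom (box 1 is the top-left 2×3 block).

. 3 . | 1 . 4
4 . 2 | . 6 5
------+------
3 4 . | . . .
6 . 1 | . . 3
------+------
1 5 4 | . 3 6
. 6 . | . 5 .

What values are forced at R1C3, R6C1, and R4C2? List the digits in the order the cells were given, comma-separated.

6,2,2

For R1C3:
  Consider where 6 can go in row 1.
  R1C1 is out (column 1 already has a 6).
  R1C5 is out (column 5 already has a 6).
  So the only cell in row 1 that can hold 6 is R1C3.
  So R1C3 = 6.
For R6C1:
  Row 6 already contains {5, 6}.
  Column 1 already contains {1, 3, 4, 6}.
  Its 2×3 block (box 5) already contains {1, 4, 5, 6}.
  The only value from 1–6 not eliminated is 2, so R6C1 = 2.
For R4C2:
  Row 4 already contains {1, 3, 6}.
  Column 2 already contains {3, 4, 5, 6}.
  Its 2×3 block (box 3) already contains {1, 3, 4, 6}.
  The only value from 1–6 not eliminated is 2, so R4C2 = 2.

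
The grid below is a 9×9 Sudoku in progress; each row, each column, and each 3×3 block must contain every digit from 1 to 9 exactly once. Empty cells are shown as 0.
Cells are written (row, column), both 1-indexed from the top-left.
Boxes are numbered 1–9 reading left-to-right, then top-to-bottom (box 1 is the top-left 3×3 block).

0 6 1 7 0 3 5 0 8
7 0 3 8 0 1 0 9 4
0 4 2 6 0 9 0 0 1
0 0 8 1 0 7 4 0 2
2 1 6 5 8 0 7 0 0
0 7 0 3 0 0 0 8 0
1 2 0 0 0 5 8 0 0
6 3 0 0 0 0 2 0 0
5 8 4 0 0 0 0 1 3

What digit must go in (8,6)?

Cell (8,6) itself could take any of {4, 8} by direct elimination.
Consider where 8 can go in box 8.
(7,4) is out (row 7 already has a 8). (7,5) is out (row 7 already has a 8). (8,4) is out (column 4 already has a 8). (8,5) is out (column 5 already has a 8). The remaining empty cells in box 8 are similarly blocked.
So the only cell in box 8 that can hold 8 is (8,6).
Therefore (8,6) = 8.

8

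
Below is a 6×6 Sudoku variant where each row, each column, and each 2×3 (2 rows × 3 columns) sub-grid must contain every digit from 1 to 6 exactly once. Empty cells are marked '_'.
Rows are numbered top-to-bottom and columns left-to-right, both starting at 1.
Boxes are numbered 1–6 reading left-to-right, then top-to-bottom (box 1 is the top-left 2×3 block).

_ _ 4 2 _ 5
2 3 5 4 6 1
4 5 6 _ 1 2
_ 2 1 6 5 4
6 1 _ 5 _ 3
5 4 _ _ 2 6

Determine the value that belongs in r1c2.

Row 1 already contains {2, 4, 5}.
Column 2 already contains {1, 2, 3, 4, 5}.
Its 2×3 block (box 1) already contains {2, 3, 4, 5}.
The only value from 1–6 not eliminated is 6, so r1c2 = 6.

6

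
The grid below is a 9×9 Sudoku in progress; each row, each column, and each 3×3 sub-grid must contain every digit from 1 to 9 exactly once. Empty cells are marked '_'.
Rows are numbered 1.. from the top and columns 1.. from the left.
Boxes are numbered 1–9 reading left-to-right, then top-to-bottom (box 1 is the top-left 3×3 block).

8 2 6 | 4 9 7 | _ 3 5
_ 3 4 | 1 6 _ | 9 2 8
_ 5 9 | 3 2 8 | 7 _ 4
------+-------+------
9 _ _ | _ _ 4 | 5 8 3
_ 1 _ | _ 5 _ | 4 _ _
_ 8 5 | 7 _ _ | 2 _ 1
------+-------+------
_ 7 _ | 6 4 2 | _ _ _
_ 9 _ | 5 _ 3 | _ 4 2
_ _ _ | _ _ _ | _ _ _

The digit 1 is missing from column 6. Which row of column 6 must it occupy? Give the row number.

Consider where 1 can go in column 6.
row 2, column 6 is out (row 2 already has a 1).
row 5, column 6 is out (row 5 already has a 1).
row 6, column 6 is out (row 6 already has a 1).
So the only cell in column 6 that can hold 1 is row 9, column 6.
That is row 9.

9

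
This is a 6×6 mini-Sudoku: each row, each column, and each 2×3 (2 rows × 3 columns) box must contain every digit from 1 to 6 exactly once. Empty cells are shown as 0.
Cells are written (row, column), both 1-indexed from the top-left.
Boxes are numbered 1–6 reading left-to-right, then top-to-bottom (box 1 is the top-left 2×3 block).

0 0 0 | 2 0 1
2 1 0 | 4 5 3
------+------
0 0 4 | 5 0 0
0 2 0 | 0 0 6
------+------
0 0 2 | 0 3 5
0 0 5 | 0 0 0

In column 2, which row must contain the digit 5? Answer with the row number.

Consider where 5 can go in column 2.
(3,2) is out (row 3 already has a 5).
(5,2) is out (row 5 already has a 5).
(6,2) is out (row 6 already has a 5).
So the only cell in column 2 that can hold 5 is (1,2).
That is row 1.

1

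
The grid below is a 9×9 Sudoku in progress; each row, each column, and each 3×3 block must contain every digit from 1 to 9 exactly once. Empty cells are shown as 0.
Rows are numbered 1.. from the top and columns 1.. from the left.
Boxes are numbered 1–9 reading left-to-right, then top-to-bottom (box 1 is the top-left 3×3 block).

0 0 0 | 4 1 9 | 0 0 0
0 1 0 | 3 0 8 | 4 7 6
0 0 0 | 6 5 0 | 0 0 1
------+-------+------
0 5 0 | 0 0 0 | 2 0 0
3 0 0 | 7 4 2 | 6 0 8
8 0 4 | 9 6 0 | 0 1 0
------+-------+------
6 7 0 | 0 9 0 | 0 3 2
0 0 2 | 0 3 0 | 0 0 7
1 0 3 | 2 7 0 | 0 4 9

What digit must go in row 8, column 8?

6

Cell row 8, column 8 itself could take any of {5, 6, 8} by direct elimination.
Consider where 6 can go in column 8.
row 1, column 8 is out (box 3 already has a 6).
row 3, column 8 is out (row 3 already has a 6).
row 4, column 8 is out (box 6 already has a 6).
row 5, column 8 is out (row 5 already has a 6).
So the only cell in column 8 that can hold 6 is row 8, column 8.
Therefore row 8, column 8 = 6.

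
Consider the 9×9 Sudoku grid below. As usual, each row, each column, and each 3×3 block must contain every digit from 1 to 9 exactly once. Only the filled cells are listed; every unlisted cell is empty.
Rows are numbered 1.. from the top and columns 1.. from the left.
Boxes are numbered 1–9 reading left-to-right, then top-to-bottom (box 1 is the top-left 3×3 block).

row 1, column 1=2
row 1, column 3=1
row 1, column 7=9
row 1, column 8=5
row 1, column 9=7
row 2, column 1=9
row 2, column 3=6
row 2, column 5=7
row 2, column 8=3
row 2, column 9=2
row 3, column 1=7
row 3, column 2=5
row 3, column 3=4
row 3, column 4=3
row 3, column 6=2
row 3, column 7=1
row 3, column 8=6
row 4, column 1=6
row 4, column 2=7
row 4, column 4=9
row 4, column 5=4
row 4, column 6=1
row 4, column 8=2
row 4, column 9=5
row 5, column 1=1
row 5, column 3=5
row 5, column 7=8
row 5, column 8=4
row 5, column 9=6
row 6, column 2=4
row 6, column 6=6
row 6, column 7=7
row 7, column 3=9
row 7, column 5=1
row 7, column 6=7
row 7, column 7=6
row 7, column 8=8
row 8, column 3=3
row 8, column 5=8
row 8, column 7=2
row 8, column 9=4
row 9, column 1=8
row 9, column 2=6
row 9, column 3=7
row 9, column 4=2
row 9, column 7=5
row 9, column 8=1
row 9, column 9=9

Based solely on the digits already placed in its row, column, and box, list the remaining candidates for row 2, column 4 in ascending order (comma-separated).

1,4,5,8

Row 2 already contains {2, 3, 6, 7, 9}.
Column 4 already contains {2, 3, 9}.
Its 3×3 block (box 2) already contains {2, 3, 7}.
Removing those from 1–9 leaves {1, 4, 5, 8} as the candidates for row 2, column 4.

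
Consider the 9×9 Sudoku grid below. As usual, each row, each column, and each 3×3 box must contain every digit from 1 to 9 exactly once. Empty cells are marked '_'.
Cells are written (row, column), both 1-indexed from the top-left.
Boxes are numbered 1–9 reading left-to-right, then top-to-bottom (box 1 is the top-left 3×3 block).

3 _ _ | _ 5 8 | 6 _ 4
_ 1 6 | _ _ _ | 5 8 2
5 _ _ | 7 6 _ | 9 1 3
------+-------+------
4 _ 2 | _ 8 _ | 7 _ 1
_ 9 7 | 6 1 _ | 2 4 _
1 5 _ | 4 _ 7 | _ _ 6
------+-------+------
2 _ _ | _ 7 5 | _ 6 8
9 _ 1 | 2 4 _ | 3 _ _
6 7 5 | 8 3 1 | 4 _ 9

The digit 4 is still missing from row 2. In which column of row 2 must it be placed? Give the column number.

Consider where 4 can go in row 2.
(2,1) is out (column 1 already has a 4).
(2,4) is out (column 4 already has a 4).
(2,5) is out (column 5 already has a 4).
So the only cell in row 2 that can hold 4 is (2,6).
That is column 6.

6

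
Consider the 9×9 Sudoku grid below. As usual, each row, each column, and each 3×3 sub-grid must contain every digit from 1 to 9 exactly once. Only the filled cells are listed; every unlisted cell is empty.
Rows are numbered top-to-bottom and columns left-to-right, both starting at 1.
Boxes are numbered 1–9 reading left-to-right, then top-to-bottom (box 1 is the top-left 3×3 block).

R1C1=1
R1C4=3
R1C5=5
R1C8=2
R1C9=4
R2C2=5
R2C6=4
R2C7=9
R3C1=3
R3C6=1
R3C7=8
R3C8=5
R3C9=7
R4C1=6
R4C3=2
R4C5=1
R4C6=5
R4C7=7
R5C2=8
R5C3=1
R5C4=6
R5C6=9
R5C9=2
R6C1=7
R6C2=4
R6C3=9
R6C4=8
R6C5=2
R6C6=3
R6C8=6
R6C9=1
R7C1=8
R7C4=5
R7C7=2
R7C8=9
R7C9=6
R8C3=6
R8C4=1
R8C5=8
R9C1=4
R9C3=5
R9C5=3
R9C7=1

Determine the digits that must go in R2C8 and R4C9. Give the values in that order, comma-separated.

For R2C8:
  Consider where 1 can go in row 2.
  R2C1 is out (column 1 already has a 1).
  R2C3 is out (column 3 already has a 1).
  R2C4 is out (column 4 already has a 1).
  R2C5 is out (column 5 already has a 1).
  R2C9 is out (column 9 already has a 1).
  So the only cell in row 2 that can hold 1 is R2C8.
  So R2C8 = 1.
For R4C9:
  Consider where 9 can go in row 4.
  R4C2 is out (box 4 already has a 9).
  R4C4 is out (box 5 already has a 9).
  R4C8 is out (column 8 already has a 9).
  So the only cell in row 4 that can hold 9 is R4C9.
  So R4C9 = 9.

1,9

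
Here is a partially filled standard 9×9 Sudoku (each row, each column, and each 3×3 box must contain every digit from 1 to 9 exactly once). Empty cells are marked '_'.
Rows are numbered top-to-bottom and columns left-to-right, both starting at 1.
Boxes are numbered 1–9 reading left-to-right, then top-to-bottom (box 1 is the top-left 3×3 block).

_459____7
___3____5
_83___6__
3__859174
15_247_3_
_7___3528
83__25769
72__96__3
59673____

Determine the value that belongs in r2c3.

7

Cell r2c3 itself could take any of {1, 2, 7, 9} by direct elimination.
Consider where 7 can go in column 3.
r4c3 is out (row 4 already has a 7).
r5c3 is out (row 5 already has a 7).
r6c3 is out (row 6 already has a 7).
r7c3 is out (row 7 already has a 7).
r8c3 is out (row 8 already has a 7).
So the only cell in column 3 that can hold 7 is r2c3.
Therefore r2c3 = 7.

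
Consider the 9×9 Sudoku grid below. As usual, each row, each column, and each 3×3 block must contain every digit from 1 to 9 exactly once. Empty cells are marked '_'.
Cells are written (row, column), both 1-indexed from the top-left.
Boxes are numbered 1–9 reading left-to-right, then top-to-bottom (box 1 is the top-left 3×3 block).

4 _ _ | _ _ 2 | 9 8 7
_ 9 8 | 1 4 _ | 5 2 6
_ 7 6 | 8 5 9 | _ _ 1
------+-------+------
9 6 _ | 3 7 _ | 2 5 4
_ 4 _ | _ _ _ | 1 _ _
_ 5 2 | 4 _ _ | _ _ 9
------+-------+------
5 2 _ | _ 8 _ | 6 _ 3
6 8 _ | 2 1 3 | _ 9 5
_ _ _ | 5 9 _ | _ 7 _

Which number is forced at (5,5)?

Cell (5,5) itself could take any of {2, 6} by direct elimination.
Consider where 2 can go in row 5.
(5,1) is out (box 4 already has a 2). (5,3) is out (column 3 already has a 2). (5,4) is out (column 4 already has a 2). (5,6) is out (column 6 already has a 2). The remaining empty cells in row 5 are similarly blocked.
So the only cell in row 5 that can hold 2 is (5,5).
Therefore (5,5) = 2.

2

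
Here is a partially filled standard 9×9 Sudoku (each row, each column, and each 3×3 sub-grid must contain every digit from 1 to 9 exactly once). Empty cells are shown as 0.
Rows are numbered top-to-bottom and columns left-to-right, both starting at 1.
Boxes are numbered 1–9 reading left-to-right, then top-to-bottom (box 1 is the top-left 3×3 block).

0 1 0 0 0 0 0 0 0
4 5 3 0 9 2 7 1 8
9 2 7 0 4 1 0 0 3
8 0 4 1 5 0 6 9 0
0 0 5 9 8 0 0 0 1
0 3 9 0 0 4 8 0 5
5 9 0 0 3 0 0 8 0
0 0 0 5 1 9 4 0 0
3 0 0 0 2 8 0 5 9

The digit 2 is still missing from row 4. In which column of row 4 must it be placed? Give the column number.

Consider where 2 can go in row 4.
R4C2 is out (column 2 already has a 2).
R4C6 is out (column 6 already has a 2).
So the only cell in row 4 that can hold 2 is R4C9.
That is column 9.

9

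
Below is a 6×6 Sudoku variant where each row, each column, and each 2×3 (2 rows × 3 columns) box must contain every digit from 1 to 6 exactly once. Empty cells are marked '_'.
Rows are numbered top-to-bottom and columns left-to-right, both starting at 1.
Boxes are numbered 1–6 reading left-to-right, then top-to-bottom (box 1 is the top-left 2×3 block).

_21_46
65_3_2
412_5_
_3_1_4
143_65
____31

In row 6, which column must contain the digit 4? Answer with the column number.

Consider where 4 can go in row 6.
R6C1 is out (column 1 already has a 4).
R6C2 is out (column 2 already has a 4).
R6C3 is out (box 5 already has a 4).
So the only cell in row 6 that can hold 4 is R6C4.
That is column 4.

4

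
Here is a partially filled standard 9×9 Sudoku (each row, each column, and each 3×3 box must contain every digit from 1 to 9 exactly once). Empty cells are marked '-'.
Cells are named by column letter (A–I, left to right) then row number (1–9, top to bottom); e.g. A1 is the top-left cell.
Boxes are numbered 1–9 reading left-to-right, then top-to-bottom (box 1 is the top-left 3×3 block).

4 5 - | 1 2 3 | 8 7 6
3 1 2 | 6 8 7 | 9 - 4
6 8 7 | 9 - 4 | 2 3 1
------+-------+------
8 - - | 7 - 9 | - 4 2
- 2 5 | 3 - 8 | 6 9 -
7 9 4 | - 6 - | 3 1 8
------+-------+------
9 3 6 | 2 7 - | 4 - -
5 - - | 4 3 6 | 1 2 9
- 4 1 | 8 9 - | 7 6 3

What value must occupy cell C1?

Row 1 already contains {1, 2, 3, 4, 5, 6, 7, 8}.
Column C already contains {1, 2, 4, 5, 6, 7}.
Its 3×3 block (box 1) already contains {1, 2, 3, 4, 5, 6, 7, 8}.
The only value from 1–9 not eliminated is 9, so C1 = 9.

9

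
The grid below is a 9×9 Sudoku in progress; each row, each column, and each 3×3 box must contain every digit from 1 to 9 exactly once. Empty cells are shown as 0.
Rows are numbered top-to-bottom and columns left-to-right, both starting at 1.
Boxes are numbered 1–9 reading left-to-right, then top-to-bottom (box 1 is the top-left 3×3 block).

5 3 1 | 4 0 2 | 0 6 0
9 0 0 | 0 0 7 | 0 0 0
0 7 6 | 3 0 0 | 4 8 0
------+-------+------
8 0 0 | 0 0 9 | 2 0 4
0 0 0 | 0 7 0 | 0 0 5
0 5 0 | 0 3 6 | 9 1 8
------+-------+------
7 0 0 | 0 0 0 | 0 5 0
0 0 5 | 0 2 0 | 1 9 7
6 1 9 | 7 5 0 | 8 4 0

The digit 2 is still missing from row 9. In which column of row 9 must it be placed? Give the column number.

Consider where 2 can go in row 9.
R9C6 is out (column 6 already has a 2).
So the only cell in row 9 that can hold 2 is R9C9.
That is column 9.

9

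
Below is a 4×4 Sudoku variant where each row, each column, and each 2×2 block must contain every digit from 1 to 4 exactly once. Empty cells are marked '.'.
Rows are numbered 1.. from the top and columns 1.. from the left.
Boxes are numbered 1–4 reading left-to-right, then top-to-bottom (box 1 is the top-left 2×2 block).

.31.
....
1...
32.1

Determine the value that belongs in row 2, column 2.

1

Cell row 2, column 2 itself could take any of {1, 4} by direct elimination.
Consider where 1 can go in row 2.
row 2, column 1 is out (column 1 already has a 1).
row 2, column 3 is out (column 3 already has a 1).
row 2, column 4 is out (column 4 already has a 1).
So the only cell in row 2 that can hold 1 is row 2, column 2.
Therefore row 2, column 2 = 1.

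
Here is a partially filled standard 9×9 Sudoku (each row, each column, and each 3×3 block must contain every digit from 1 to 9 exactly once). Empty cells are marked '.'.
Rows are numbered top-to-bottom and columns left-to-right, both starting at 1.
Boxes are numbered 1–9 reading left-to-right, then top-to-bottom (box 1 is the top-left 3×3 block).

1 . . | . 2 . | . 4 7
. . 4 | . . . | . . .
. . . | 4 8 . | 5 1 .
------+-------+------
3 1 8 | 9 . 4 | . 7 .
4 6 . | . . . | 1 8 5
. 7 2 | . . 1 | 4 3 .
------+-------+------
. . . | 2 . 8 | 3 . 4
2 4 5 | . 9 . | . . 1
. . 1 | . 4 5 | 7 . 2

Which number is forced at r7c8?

Cell r7c8 itself could take any of {5, 6, 9} by direct elimination.
Consider where 5 can go in column 8.
r2c8 is out (box 3 already has a 5).
r8c8 is out (row 8 already has a 5).
r9c8 is out (row 9 already has a 5).
So the only cell in column 8 that can hold 5 is r7c8.
Therefore r7c8 = 5.

5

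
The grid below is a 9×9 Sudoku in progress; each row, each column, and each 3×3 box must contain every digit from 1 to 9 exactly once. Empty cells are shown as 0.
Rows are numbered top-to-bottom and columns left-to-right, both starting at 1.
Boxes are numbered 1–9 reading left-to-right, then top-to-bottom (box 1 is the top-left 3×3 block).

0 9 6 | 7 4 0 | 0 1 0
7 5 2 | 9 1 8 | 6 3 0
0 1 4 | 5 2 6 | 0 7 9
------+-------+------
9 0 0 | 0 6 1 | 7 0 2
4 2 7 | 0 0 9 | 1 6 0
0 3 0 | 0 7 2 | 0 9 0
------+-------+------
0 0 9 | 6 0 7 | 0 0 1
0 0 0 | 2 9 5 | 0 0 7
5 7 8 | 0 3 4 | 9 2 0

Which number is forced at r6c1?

Cell r6c1 itself could take any of {1, 6, 8} by direct elimination.
Consider where 6 can go in row 6.
r6c3 is out (column 3 already has a 6).
r6c4 is out (column 4 already has a 6).
r6c7 is out (column 7 already has a 6).
r6c9 is out (box 6 already has a 6).
So the only cell in row 6 that can hold 6 is r6c1.
Therefore r6c1 = 6.

6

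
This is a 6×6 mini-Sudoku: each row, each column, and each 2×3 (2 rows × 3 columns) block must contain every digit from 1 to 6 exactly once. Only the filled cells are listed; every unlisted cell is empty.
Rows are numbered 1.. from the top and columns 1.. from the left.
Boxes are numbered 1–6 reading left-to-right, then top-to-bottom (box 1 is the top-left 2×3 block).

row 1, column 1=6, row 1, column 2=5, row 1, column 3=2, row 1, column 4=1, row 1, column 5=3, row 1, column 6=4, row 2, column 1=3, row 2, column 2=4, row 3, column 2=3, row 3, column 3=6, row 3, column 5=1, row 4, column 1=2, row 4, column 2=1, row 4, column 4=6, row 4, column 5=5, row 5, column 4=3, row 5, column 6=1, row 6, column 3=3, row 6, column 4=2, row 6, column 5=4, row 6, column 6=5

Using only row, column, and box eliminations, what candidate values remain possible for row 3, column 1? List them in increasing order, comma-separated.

4,5

Row 3 already contains {1, 3, 6}.
Column 1 already contains {2, 3, 6}.
Its 2×3 block (box 3) already contains {1, 2, 3, 6}.
Removing those from 1–6 leaves {4, 5} as the candidates for row 3, column 1.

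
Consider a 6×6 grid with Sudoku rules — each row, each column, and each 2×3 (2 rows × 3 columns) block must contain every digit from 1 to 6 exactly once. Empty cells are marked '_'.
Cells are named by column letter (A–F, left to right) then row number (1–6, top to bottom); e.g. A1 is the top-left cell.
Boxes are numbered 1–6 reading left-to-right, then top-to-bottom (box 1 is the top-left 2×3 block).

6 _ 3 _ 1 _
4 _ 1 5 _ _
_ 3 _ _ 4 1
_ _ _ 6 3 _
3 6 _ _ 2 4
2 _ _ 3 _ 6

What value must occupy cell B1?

Cell B1 itself could take any of {2, 5} by direct elimination.
Consider where 5 can go in row 1.
D1 is out (column D already has a 5).
F1 is out (box 2 already has a 5).
So the only cell in row 1 that can hold 5 is B1.
Therefore B1 = 5.

5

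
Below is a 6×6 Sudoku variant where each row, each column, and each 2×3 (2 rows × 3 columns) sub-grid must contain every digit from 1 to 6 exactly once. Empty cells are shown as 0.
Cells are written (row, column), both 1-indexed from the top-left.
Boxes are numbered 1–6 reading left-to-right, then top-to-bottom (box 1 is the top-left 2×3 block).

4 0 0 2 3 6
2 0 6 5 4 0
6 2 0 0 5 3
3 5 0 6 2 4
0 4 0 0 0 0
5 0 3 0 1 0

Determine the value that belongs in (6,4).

4

Row 6 already contains {1, 3, 5}.
Column 4 already contains {2, 5, 6}.
Its 2×3 block (box 6) already contains {1}.
The only value from 1–6 not eliminated is 4, so (6,4) = 4.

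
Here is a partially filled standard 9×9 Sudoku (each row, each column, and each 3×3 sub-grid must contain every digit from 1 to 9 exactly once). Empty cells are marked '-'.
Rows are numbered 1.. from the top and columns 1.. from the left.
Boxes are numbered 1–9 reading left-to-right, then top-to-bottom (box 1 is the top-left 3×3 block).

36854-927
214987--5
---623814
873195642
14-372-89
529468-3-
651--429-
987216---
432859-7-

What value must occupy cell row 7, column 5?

Row 7 already contains {1, 2, 4, 5, 6, 9}.
Column 5 already contains {1, 2, 4, 5, 6, 7, 8, 9}.
Its 3×3 block (box 8) already contains {1, 2, 4, 5, 6, 8, 9}.
The only value from 1–9 not eliminated is 3, so row 7, column 5 = 3.

3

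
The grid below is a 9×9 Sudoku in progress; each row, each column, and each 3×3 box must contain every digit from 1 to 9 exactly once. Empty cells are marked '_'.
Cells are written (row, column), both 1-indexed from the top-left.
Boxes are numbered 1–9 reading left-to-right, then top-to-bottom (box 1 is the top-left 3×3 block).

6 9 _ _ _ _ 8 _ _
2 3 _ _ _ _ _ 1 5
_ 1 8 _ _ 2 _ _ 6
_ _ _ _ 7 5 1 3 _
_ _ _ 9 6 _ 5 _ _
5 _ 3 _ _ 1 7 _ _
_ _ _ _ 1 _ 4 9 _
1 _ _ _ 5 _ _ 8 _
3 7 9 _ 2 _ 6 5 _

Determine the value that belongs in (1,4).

1

Cell (1,4) itself could take any of {1, 3, 4, 5, 7} by direct elimination.
Consider where 1 can go in box 2.
(1,5) is out (column 5 already has a 1). (1,6) is out (column 6 already has a 1). (2,4) is out (row 2 already has a 1). (2,5) is out (row 2 already has a 1). The remaining empty cells in box 2 are similarly blocked.
So the only cell in box 2 that can hold 1 is (1,4).
Therefore (1,4) = 1.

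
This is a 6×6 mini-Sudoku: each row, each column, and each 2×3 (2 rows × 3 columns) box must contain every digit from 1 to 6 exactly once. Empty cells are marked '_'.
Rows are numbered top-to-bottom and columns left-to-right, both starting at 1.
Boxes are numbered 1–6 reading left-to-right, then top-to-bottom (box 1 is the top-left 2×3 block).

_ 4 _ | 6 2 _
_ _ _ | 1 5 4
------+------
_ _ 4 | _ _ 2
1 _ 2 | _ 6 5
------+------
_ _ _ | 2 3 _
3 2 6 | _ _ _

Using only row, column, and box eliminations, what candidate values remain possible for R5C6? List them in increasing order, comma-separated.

Row 5 already contains {2, 3}.
Column 6 already contains {2, 4, 5}.
Its 2×3 block (box 6) already contains {2, 3}.
Removing those from 1–6 leaves {1, 6} as the candidates for R5C6.

1,6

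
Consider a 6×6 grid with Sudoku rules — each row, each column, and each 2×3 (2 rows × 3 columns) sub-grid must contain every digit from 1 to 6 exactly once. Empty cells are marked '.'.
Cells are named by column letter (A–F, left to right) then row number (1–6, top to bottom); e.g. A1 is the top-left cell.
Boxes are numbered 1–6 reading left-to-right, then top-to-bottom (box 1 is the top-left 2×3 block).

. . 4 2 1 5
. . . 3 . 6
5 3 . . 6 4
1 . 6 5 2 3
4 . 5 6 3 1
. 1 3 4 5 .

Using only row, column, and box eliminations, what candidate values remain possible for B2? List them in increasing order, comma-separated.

2,5

Row 2 already contains {3, 6}.
Column B already contains {1, 3}.
Its 2×3 block (box 1) already contains {4}.
Removing those from 1–6 leaves {2, 5} as the candidates for B2.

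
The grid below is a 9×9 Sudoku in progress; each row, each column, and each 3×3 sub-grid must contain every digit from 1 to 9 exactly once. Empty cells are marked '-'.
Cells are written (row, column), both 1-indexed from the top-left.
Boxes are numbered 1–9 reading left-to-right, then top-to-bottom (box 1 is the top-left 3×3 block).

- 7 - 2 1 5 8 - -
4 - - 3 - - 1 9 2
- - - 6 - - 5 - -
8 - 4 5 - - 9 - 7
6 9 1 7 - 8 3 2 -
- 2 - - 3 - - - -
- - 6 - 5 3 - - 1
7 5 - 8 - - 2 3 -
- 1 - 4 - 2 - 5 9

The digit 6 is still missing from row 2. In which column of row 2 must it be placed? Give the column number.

Consider where 6 can go in row 2.
(2,3) is out (column 3 already has a 6).
(2,5) is out (box 2 already has a 6).
(2,6) is out (box 2 already has a 6).
So the only cell in row 2 that can hold 6 is (2,2).
That is column 2.

2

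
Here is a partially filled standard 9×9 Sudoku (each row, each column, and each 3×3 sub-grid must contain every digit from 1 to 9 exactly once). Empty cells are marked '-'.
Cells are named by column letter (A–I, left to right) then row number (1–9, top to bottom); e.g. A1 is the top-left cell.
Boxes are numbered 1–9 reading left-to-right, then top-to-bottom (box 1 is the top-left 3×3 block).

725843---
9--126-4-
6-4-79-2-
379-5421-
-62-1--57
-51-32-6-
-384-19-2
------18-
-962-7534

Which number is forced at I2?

5

Cell I2 itself could take any of {3, 5, 8} by direct elimination.
Consider where 5 can go in row 2.
B2 is out (column B already has a 5).
C2 is out (column C already has a 5).
G2 is out (column G already has a 5).
So the only cell in row 2 that can hold 5 is I2.
Therefore I2 = 5.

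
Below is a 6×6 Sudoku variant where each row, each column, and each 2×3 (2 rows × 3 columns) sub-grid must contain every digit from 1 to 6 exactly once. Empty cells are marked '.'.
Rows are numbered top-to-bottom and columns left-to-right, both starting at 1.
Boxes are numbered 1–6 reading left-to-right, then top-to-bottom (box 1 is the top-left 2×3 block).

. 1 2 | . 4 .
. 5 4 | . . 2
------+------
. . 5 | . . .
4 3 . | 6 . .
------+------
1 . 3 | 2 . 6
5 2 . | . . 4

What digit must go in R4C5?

2

Cell R4C5 itself could take any of {1, 2, 5} by direct elimination.
Consider where 2 can go in row 4.
R4C3 is out (column 3 already has a 2).
R4C6 is out (column 6 already has a 2).
So the only cell in row 4 that can hold 2 is R4C5.
Therefore R4C5 = 2.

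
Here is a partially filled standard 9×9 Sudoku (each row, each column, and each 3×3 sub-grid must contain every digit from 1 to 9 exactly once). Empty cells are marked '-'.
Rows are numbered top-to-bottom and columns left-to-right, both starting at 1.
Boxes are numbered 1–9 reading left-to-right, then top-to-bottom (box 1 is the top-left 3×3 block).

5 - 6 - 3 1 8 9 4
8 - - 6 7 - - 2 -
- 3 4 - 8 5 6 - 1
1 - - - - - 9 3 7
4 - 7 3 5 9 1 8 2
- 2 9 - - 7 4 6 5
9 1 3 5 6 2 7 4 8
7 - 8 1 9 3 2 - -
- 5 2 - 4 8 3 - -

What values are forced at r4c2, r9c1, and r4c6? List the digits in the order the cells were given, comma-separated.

8,6,6

For r4c2:
  Consider where 8 can go in column 2.
  r1c2 is out (row 1 already has a 8).
  r2c2 is out (row 2 already has a 8).
  r5c2 is out (row 5 already has a 8).
  r8c2 is out (row 8 already has a 8).
  So the only cell in column 2 that can hold 8 is r4c2.
  So r4c2 = 8.
For r9c1:
  Row 9 already contains {2, 3, 4, 5, 8}.
  Column 1 already contains {1, 4, 5, 7, 8, 9}.
  Its 3×3 block (box 7) already contains {1, 2, 3, 5, 7, 8, 9}.
  The only value from 1–9 not eliminated is 6, so r9c1 = 6.
For r4c6:
  Consider where 6 can go in box 5.
  r4c4 is out (column 4 already has a 6).
  r4c5 is out (column 5 already has a 6).
  r6c4 is out (row 6 already has a 6).
  r6c5 is out (row 6 already has a 6).
  So the only cell in box 5 that can hold 6 is r4c6.
  So r4c6 = 6.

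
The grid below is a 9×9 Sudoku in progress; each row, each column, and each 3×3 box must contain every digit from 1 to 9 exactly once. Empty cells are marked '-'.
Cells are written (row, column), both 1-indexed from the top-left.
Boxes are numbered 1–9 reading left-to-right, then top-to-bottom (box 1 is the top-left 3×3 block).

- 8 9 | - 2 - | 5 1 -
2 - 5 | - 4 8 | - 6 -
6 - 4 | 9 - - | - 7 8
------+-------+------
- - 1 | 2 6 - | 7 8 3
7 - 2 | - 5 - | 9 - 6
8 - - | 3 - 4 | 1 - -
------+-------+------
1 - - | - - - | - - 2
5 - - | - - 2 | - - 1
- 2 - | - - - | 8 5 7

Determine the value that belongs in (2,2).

7

Cell (2,2) itself could take any of {1, 3, 7} by direct elimination.
Consider where 7 can go in box 1.
(1,1) is out (column 1 already has a 7).
(3,2) is out (row 3 already has a 7).
So the only cell in box 1 that can hold 7 is (2,2).
Therefore (2,2) = 7.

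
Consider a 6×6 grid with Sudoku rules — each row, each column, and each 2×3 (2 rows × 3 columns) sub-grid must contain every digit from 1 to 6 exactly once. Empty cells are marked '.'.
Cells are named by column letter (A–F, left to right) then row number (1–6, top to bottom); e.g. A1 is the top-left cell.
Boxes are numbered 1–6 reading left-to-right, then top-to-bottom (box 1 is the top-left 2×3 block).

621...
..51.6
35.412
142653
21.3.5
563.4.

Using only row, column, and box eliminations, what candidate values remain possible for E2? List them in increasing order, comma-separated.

2,3

Row 2 already contains {1, 5, 6}.
Column E already contains {1, 4, 5}.
Its 2×3 block (box 2) already contains {1, 6}.
Removing those from 1–6 leaves {2, 3} as the candidates for E2.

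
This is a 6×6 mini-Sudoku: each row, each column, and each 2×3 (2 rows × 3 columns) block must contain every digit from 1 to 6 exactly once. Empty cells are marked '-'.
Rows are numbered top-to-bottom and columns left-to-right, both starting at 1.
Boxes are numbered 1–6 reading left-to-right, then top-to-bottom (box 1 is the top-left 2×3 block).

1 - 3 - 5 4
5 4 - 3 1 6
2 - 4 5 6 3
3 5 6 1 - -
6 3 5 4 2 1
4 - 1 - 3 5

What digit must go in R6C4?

6

Row 6 already contains {1, 3, 4, 5}.
Column 4 already contains {1, 3, 4, 5}.
Its 2×3 block (box 6) already contains {1, 2, 3, 4, 5}.
The only value from 1–6 not eliminated is 6, so R6C4 = 6.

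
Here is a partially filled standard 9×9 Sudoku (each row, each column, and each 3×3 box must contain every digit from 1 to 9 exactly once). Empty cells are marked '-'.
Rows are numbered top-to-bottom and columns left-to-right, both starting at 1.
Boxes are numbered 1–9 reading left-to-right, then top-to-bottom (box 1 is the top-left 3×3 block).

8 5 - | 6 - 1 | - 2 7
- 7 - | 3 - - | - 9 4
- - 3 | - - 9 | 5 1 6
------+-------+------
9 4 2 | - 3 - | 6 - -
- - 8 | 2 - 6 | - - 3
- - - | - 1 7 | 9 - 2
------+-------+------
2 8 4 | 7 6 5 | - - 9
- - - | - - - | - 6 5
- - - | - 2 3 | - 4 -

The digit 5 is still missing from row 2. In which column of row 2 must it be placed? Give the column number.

Consider where 5 can go in row 2.
r2c1 is out (box 1 already has a 5).
r2c3 is out (box 1 already has a 5).
r2c6 is out (column 6 already has a 5).
r2c7 is out (column 7 already has a 5).
So the only cell in row 2 that can hold 5 is r2c5.
That is column 5.

5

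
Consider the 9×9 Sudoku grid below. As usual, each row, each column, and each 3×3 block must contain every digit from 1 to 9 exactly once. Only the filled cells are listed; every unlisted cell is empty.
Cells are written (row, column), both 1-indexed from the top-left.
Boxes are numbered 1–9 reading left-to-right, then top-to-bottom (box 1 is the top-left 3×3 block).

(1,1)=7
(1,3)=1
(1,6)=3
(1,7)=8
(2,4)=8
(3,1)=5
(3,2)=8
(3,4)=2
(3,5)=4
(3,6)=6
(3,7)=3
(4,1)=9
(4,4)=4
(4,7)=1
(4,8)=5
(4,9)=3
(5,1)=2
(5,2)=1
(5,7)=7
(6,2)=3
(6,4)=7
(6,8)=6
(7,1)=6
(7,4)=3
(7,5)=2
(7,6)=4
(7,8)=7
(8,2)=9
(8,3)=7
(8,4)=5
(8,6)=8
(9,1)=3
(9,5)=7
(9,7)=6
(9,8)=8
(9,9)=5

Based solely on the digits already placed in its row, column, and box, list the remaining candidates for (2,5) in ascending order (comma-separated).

Row 2 already contains {8}.
Column 5 already contains {2, 4, 7}.
Its 3×3 block (box 2) already contains {2, 3, 4, 6, 8}.
Removing those from 1–9 leaves {1, 5, 9} as the candidates for (2,5).

1,5,9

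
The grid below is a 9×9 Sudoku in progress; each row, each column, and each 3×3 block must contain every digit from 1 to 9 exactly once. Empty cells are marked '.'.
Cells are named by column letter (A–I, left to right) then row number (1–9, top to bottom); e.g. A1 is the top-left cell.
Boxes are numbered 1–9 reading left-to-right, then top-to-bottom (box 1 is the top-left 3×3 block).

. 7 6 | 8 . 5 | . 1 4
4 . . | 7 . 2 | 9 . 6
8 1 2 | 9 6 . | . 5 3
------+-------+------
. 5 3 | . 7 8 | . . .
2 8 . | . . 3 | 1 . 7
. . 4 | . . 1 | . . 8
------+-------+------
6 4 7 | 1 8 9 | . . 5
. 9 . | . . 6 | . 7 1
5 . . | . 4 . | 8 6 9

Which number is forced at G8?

Cell G8 itself could take any of {2, 3, 4} by direct elimination.
Consider where 4 can go in box 9.
G7 is out (row 7 already has a 4).
H7 is out (row 7 already has a 4).
So the only cell in box 9 that can hold 4 is G8.
Therefore G8 = 4.

4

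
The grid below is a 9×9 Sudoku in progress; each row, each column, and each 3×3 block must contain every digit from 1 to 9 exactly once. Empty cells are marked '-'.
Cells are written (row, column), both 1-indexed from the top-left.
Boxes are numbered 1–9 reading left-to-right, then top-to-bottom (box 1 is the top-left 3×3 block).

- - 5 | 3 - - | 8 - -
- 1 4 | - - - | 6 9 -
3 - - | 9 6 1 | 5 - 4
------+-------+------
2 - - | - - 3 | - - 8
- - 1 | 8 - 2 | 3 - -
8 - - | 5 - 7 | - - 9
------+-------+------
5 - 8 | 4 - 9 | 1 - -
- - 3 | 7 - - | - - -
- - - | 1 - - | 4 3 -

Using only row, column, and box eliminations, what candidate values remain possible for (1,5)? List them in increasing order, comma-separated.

2,4,7

Row 1 already contains {3, 5, 8}.
Column 5 already contains {6}.
Its 3×3 block (box 2) already contains {1, 3, 6, 9}.
Removing those from 1–9 leaves {2, 4, 7} as the candidates for (1,5).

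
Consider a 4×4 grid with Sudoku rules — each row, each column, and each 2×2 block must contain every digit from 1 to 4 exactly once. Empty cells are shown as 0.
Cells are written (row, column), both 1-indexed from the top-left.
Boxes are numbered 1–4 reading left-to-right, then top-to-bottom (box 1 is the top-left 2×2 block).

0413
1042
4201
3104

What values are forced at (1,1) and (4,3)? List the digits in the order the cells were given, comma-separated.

For (1,1):
  Row 1 already contains {1, 3, 4}.
  Column 1 already contains {1, 3, 4}.
  Its 2×2 block (box 1) already contains {1, 4}.
  The only value from 1–4 not eliminated is 2, so (1,1) = 2.
For (4,3):
  Row 4 already contains {1, 3, 4}.
  Column 3 already contains {1, 4}.
  Its 2×2 block (box 4) already contains {1, 4}.
  The only value from 1–4 not eliminated is 2, so (4,3) = 2.

2,2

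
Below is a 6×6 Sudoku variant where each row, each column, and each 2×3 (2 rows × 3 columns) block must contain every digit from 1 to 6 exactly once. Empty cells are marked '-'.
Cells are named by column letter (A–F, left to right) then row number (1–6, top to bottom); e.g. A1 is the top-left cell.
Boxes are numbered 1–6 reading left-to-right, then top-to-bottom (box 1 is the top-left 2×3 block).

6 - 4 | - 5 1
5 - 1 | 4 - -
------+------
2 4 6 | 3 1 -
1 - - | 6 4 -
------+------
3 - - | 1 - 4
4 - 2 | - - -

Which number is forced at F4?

Cell F4 itself could take any of {2, 5} by direct elimination.
Consider where 2 can go in row 4.
B4 is out (box 3 already has a 2).
C4 is out (column C already has a 2).
So the only cell in row 4 that can hold 2 is F4.
Therefore F4 = 2.

2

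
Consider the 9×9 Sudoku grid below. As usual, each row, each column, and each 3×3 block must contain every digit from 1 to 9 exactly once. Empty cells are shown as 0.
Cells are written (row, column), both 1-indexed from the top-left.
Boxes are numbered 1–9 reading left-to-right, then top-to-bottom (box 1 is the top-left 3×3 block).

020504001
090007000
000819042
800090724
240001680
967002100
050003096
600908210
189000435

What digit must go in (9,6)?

6

Row 9 already contains {1, 3, 4, 5, 8, 9}.
Column 6 already contains {1, 2, 3, 4, 7, 8, 9}.
Its 3×3 block (box 8) already contains {3, 8, 9}.
The only value from 1–9 not eliminated is 6, so (9,6) = 6.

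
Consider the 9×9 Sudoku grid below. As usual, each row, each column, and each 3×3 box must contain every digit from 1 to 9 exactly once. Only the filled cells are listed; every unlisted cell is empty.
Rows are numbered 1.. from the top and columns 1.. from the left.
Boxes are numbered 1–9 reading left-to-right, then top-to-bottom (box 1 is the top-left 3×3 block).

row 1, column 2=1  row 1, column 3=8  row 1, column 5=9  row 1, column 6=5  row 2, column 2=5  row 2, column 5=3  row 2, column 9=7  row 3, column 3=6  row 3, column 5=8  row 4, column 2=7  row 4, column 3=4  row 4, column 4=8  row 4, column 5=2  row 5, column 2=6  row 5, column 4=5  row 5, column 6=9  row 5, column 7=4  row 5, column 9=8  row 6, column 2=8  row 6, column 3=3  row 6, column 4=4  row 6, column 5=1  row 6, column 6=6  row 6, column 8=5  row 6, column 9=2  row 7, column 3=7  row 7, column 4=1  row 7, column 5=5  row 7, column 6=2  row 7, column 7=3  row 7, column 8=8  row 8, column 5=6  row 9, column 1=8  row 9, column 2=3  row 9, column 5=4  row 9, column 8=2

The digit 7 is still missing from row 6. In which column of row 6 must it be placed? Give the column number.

7

Consider where 7 can go in row 6.
row 6, column 1 is out (box 4 already has a 7).
So the only cell in row 6 that can hold 7 is row 6, column 7.
That is column 7.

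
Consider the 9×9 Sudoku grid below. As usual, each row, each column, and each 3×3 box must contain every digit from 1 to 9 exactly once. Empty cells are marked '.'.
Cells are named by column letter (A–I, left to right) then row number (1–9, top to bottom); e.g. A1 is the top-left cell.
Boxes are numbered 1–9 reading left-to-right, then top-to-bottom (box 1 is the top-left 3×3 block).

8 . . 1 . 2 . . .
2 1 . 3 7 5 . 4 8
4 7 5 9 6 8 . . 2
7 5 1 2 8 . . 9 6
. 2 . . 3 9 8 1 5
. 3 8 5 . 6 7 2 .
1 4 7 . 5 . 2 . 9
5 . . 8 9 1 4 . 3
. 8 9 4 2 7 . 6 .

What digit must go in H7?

Row 7 already contains {1, 2, 4, 5, 7, 9}.
Column H already contains {1, 2, 4, 6, 9}.
Its 3×3 block (box 9) already contains {2, 3, 4, 6, 9}.
The only value from 1–9 not eliminated is 8, so H7 = 8.

8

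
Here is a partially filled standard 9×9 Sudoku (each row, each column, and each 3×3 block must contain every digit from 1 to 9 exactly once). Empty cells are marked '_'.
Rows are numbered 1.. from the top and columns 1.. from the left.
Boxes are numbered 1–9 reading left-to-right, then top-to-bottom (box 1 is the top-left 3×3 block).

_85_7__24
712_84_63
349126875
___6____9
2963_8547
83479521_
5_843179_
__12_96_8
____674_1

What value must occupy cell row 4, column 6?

Row 4 already contains {6, 9}.
Column 6 already contains {1, 4, 5, 6, 7, 8, 9}.
Its 3×3 block (box 5) already contains {3, 5, 6, 7, 8, 9}.
The only value from 1–9 not eliminated is 2, so row 4, column 6 = 2.

2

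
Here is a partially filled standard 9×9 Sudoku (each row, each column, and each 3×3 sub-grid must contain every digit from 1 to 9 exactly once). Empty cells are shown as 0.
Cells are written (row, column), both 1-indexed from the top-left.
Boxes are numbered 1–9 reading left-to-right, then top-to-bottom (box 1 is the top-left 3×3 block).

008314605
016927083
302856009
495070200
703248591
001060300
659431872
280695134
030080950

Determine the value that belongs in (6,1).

Row 6 already contains {1, 3, 6}.
Column 1 already contains {2, 3, 4, 6, 7}.
Its 3×3 block (box 4) already contains {1, 3, 4, 5, 7, 9}.
The only value from 1–9 not eliminated is 8, so (6,1) = 8.

8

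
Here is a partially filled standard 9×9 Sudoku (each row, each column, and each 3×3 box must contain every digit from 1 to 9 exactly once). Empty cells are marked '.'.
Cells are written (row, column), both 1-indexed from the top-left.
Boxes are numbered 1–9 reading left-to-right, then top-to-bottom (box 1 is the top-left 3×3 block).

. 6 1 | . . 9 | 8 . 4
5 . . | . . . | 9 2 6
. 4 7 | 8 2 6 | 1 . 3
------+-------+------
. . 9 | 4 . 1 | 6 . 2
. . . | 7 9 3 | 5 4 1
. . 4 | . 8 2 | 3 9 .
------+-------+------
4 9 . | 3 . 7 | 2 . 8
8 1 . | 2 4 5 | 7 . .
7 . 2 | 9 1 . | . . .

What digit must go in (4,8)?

Cell (4,8) itself could take any of {7, 8} by direct elimination.
Consider where 8 can go in box 6.
(6,9) is out (row 6 already has a 8).
So the only cell in box 6 that can hold 8 is (4,8).
Therefore (4,8) = 8.

8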